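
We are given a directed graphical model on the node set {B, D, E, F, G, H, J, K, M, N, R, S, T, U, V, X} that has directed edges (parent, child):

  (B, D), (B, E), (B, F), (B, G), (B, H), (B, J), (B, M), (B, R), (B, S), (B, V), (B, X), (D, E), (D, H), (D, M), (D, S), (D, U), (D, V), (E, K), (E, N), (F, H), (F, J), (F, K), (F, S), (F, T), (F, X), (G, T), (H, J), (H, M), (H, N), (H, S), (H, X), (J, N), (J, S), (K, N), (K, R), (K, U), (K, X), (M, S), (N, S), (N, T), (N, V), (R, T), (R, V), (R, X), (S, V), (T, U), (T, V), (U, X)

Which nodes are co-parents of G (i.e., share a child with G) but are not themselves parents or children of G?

Children of G: T.
  T: F, N, R
Excluding nodes already adjacent to G (B, T), the co-parent-only contribution is {F, N, R}.

{F, N, R}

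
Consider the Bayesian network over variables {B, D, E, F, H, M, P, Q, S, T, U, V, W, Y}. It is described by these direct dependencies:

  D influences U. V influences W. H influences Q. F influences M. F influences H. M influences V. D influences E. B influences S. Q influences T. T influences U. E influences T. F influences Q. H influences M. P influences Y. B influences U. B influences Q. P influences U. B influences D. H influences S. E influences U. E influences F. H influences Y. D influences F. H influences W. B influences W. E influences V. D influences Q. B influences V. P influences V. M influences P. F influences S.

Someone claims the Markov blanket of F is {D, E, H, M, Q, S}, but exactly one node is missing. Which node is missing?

B

F has children H, M, Q, S.
F has parents D, E.
Other parents of F's children:
  H has no other parent.
  parents(M) \ {F} = {H}.
  Q also has parents B, D, H.
  S's other parents are B, H.
MB(F) = {B, D, E, H, M, Q, S}.
Comparing with the claimed set, B is missing.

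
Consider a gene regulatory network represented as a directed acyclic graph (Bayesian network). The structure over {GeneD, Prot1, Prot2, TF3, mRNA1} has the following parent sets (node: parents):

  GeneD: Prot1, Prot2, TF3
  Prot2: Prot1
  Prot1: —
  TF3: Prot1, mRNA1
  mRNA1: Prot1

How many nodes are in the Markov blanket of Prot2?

3

Recall MB(v) = parents ∪ children ∪ spouses, where spouses are the other parents of v's children.
Prot2's children: GeneD.
Prot2's parents: Prot1.
Other parents of Prot2's children:
  GeneD's other parents are Prot1, TF3.
MB(Prot2) = {GeneD, Prot1, TF3}, which has 3 nodes.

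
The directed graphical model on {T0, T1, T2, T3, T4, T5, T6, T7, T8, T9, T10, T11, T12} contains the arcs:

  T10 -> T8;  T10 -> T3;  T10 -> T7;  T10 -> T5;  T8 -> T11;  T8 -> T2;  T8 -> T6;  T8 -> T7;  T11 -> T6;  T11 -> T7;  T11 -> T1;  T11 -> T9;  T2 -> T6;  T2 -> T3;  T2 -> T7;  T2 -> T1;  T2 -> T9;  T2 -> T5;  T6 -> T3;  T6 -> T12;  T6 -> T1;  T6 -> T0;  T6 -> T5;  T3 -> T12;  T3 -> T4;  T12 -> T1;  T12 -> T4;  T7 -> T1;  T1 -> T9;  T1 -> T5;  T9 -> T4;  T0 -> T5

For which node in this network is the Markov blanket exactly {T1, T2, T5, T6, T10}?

The target node must have every member of {T1, T2, T5, T6, T10} as a parent, child, or co-parent, and no others.
Parents of T0: T6; children: T5; co-parents: T1, T2, T6, T10.
These exactly cover the given set, so the node is T0.

T0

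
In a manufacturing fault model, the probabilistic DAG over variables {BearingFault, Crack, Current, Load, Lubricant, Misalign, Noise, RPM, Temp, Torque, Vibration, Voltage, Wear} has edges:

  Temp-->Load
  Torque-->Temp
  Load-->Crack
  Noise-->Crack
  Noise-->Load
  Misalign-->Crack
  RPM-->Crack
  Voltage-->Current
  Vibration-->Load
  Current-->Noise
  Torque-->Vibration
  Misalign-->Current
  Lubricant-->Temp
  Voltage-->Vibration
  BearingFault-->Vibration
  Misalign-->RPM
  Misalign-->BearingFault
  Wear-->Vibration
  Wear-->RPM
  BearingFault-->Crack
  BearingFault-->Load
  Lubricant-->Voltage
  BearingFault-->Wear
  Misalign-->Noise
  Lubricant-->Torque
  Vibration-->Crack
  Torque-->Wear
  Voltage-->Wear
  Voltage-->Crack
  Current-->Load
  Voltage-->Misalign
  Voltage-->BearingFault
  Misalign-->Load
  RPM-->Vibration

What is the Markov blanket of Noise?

Recall MB(v) = parents ∪ children ∪ spouses, where spouses are the other parents of v's children.
Noise has parents Current, Misalign.
Noise's children: Crack, Load.
Co-parents of Noise (other parents of its children):
  parents(Load) \ {Noise} = {BearingFault, Current, Misalign, Temp, Vibration}.
  Crack also has parents BearingFault, Load, Misalign, RPM, Vibration, Voltage.
MB(Noise) = {BearingFault, Crack, Current, Load, Misalign, RPM, Temp, Vibration, Voltage}.

{BearingFault, Crack, Current, Load, Misalign, RPM, Temp, Vibration, Voltage}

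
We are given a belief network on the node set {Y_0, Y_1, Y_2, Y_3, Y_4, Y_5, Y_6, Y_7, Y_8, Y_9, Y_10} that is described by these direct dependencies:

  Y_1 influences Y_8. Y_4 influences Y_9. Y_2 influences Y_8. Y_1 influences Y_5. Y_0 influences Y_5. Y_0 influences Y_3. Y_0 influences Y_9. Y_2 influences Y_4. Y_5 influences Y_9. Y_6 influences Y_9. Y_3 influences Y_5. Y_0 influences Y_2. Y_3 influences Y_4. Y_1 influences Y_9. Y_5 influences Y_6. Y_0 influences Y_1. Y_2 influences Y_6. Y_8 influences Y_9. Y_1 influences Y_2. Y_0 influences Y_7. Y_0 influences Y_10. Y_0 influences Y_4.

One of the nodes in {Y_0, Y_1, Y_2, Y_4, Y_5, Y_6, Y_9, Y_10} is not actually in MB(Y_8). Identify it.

Y_10

Pa(Y_8) = {Y_1, Y_2}.
Ch(Y_8) = {Y_9}.
Other parents of Y_8's children:
  Y_9 also has parents Y_0, Y_1, Y_4, Y_5, Y_6.
MB(Y_8) = {Y_0, Y_1, Y_2, Y_4, Y_5, Y_6, Y_9}.
Y_10 is neither a parent, child, nor co-parent of Y_8, so it does not belong.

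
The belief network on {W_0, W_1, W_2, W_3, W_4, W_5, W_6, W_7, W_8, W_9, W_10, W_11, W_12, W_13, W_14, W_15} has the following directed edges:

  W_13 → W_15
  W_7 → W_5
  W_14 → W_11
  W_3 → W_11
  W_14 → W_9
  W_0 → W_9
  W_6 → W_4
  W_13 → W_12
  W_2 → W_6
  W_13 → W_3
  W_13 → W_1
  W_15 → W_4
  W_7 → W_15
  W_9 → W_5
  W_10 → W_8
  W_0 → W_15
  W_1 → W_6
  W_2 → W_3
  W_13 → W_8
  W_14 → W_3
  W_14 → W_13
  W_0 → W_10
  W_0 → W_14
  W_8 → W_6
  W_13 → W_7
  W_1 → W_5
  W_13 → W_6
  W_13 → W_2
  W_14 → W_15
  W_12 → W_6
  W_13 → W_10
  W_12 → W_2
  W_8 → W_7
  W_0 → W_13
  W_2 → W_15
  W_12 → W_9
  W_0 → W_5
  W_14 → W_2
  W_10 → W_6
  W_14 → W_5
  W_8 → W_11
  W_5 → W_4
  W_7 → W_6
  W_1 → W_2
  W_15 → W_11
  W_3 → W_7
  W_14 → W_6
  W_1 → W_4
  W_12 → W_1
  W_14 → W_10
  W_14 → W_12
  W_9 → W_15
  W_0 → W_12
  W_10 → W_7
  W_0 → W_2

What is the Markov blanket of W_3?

Recall MB(v) = parents ∪ children ∪ spouses, where spouses are the other parents of v's children.
Pa(W_3) = {W_2, W_13, W_14}.
Children of W_3: W_7, W_11.
Other parents of W_3's children:
  W_7's other parents are W_8, W_10, W_13.
  W_11 also has parents W_8, W_14, W_15.
MB(W_3) = {W_2, W_7, W_8, W_10, W_11, W_13, W_14, W_15}.

{W_2, W_7, W_8, W_10, W_11, W_13, W_14, W_15}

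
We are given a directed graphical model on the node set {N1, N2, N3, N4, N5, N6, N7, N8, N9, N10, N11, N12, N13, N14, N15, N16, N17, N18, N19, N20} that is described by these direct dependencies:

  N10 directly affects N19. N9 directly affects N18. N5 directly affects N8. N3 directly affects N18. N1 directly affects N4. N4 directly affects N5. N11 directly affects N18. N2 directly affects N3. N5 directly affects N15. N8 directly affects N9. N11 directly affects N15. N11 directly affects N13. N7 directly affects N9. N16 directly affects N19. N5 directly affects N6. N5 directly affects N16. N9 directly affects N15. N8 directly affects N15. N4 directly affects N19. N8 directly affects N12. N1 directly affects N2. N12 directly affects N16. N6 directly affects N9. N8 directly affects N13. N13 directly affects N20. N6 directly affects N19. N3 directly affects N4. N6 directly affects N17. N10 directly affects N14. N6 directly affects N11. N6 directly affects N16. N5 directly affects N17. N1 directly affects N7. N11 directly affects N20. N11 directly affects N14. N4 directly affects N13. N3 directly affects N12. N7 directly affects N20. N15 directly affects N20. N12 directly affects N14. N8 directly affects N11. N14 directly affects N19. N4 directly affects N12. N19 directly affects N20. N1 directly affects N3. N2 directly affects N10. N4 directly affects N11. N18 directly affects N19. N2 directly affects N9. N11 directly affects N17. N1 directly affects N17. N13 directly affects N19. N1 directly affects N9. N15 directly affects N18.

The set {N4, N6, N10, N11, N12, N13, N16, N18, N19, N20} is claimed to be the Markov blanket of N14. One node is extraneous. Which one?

A node's Markov blanket = Pa ∪ Ch ∪ (parents of Ch other than the node itself).
N14's parents: N10, N11, N12.
Children of N14: N19.
Parents of each child, excluding N14:
  N19 also has parents N4, N6, N10, N13, N16, N18.
MB(N14) = {N4, N6, N10, N11, N12, N13, N16, N18, N19}.
N20 is neither a parent, child, nor co-parent of N14, so it does not belong.

N20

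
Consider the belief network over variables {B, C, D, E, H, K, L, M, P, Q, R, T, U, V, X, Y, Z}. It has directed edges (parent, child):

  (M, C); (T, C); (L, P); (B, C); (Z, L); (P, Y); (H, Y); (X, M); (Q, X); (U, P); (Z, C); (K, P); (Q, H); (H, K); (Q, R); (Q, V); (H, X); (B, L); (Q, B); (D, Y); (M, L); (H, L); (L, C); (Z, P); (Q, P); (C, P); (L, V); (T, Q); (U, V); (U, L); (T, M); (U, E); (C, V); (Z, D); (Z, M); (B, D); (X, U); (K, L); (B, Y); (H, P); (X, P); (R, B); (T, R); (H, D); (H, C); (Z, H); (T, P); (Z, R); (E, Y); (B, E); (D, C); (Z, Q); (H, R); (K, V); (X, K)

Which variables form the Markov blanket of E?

Pa(E) = {B, U}.
E has child Y.
Parents of each child, excluding E:
  Y's other parents are B, D, H, P.
So the Markov blanket of E is {B, D, H, P, U, Y}.

{B, D, H, P, U, Y}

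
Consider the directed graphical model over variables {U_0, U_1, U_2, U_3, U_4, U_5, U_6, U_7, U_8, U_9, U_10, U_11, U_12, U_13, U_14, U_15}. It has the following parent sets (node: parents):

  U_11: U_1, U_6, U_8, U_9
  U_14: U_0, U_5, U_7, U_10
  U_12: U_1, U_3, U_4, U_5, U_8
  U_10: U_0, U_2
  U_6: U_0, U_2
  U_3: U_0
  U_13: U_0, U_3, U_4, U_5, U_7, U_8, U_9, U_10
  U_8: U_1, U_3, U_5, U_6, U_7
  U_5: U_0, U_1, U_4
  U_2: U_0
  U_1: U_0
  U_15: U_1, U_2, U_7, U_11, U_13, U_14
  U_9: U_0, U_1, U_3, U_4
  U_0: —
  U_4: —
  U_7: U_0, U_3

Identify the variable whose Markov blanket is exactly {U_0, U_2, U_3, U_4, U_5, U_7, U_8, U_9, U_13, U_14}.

U_10

The target node must have every member of {U_0, U_2, U_3, U_4, U_5, U_7, U_8, U_9, U_13, U_14} as a parent, child, or co-parent, and no others.
Parents of U_10: U_0, U_2; children: U_13, U_14; co-parents: U_0, U_3, U_4, U_5, U_7, U_8, U_9.
These exactly cover the given set, so the node is U_10.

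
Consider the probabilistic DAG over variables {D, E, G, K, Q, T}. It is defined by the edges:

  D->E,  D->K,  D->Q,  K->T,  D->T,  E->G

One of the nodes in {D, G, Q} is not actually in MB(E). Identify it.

Q

Recall MB(v) = parents ∪ children ∪ spouses, where spouses are the other parents of v's children.
Ch(E) = {G}.
E's parents: D.
Co-parents of E (other parents of its children):
  G: —
MB(E) = {D, G}.
Q is neither a parent, child, nor co-parent of E, so it does not belong.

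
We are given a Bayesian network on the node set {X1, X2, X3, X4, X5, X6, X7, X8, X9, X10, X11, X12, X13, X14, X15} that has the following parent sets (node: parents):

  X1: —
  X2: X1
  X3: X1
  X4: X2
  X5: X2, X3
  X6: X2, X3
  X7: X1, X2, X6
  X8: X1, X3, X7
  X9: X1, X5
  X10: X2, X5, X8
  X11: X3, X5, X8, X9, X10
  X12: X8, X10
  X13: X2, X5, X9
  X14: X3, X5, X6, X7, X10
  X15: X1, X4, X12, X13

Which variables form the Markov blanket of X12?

Recall MB(v) = parents ∪ children ∪ spouses, where spouses are the other parents of v's children.
Pa(X12) = {X8, X10}.
Ch(X12) = {X15}.
For each child, the remaining parents (spouses of X12):
  X15 also has parents X1, X4, X13.
MB(X12) = {X1, X4, X8, X10, X13, X15}.

{X1, X4, X8, X10, X13, X15}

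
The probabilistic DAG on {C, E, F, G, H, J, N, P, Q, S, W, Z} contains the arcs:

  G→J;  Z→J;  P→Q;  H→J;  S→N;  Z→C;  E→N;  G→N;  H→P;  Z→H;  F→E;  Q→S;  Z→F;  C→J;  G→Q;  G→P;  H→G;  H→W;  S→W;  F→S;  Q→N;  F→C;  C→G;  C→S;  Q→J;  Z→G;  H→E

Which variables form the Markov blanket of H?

Recall MB(v) = parents ∪ children ∪ spouses, where spouses are the other parents of v's children.
H has parent Z.
Children of H: E, G, J, P, W.
For each child, the remaining parents (spouses of H):
  G's other parents are C, Z.
  P also has parent G.
  parents(E) \ {H} = {F}.
  W also has parent S.
  J's other parents are C, G, Q, Z.
So the Markov blanket of H is {C, E, F, G, J, P, Q, S, W, Z}.

{C, E, F, G, J, P, Q, S, W, Z}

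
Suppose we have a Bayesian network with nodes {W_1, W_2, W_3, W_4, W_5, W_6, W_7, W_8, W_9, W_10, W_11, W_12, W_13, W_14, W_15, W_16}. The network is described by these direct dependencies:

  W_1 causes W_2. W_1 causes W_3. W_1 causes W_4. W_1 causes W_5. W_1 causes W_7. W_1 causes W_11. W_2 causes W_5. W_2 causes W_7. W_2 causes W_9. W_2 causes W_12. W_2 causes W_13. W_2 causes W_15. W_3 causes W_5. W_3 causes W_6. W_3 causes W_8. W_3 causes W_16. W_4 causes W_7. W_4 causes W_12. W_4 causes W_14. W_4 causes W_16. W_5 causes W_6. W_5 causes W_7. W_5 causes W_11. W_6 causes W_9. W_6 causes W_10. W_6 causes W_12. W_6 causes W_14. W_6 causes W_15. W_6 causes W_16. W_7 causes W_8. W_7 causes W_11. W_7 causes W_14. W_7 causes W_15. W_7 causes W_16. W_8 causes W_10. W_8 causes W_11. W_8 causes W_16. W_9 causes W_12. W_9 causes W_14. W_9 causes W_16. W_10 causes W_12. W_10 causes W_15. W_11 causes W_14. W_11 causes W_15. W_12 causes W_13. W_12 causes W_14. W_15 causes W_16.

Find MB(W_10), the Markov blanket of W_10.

Pa(W_10) = {W_6, W_8}.
W_10 has children W_12, W_15.
Other parents of W_10's children:
  parents(W_12) \ {W_10} = {W_2, W_4, W_6, W_9}.
  parents(W_15) \ {W_10} = {W_2, W_6, W_7, W_11}.
Union: {W_6, W_8} ∪ {W_12, W_15} ∪ {W_2, W_4, W_6, W_7, W_9, W_11} = {W_2, W_4, W_6, W_7, W_8, W_9, W_11, W_12, W_15}.

{W_2, W_4, W_6, W_7, W_8, W_9, W_11, W_12, W_15}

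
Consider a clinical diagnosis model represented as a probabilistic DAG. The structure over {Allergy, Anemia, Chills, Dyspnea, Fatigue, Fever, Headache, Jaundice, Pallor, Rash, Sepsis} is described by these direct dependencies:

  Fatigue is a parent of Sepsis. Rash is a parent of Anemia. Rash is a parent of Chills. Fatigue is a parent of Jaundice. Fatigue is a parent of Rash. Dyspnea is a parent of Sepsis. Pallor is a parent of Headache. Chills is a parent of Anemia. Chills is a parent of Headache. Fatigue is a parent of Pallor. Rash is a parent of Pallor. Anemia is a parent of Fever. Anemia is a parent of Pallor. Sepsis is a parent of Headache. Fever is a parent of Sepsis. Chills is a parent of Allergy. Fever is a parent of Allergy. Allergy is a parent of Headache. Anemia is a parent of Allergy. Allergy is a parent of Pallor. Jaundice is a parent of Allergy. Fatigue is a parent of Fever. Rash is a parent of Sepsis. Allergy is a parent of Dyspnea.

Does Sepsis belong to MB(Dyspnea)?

Sepsis is a child of Dyspnea.
So Sepsis ∈ MB(Dyspnea).

Yes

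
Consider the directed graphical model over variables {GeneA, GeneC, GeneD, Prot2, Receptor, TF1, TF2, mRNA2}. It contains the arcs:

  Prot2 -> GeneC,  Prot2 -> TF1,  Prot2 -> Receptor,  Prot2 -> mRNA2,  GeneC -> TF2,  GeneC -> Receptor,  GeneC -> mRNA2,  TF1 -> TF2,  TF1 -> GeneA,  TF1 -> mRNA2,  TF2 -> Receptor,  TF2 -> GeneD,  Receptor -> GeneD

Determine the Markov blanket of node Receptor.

The Markov blanket of a node is its parents, its children, and the other parents of its children.
Receptor has parents GeneC, Prot2, TF2.
Children of Receptor: GeneD.
Parents of each child, excluding Receptor:
  GeneD: TF2
MB(Receptor) = {GeneC, GeneD, Prot2, TF2}.

{GeneC, GeneD, Prot2, TF2}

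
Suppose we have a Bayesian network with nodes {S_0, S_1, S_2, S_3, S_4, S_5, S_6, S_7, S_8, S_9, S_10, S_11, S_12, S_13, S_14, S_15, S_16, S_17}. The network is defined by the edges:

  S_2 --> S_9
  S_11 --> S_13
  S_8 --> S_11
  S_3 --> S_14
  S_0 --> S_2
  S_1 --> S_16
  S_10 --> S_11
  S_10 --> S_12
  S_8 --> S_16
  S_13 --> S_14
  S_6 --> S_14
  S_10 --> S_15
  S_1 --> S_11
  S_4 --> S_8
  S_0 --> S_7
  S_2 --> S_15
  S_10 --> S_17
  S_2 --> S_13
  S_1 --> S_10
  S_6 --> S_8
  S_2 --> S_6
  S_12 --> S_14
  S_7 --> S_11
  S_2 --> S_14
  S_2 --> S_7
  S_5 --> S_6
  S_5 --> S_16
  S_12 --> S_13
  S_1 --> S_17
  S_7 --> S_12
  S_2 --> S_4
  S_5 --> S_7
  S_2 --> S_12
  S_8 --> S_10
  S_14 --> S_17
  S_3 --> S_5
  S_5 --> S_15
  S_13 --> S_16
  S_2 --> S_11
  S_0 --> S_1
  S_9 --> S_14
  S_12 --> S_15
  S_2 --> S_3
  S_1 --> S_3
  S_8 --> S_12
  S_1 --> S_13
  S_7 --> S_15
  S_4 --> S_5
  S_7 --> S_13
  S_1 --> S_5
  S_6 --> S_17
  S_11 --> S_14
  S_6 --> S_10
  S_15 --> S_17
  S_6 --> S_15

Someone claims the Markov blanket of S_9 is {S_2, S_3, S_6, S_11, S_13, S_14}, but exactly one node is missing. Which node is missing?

By definition, MB(S_9) is built from S_9's parents, S_9's children, and the co-parents of S_9.
Pa(S_9) = {S_2}.
Children of S_9: S_14.
Other parents of S_9's children:
  S_14: S_2, S_3, S_6, S_11, S_12, S_13
MB(S_9) = {S_2, S_3, S_6, S_11, S_12, S_13, S_14}.
Comparing with the claimed set, S_12 is missing.

S_12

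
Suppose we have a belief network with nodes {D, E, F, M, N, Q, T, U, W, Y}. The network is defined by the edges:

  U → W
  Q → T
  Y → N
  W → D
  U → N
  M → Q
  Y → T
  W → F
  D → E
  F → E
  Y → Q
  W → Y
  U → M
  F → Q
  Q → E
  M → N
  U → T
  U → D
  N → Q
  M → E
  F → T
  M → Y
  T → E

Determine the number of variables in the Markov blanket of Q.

Pa(Q) = {F, M, N, Y}.
Children of Q: E, T.
For each child, the remaining parents (spouses of Q):
  T's other parents are F, U, Y.
  parents(E) \ {Q} = {D, F, M, T}.
MB(Q) = {D, E, F, M, N, T, U, Y}, which has 8 nodes.

8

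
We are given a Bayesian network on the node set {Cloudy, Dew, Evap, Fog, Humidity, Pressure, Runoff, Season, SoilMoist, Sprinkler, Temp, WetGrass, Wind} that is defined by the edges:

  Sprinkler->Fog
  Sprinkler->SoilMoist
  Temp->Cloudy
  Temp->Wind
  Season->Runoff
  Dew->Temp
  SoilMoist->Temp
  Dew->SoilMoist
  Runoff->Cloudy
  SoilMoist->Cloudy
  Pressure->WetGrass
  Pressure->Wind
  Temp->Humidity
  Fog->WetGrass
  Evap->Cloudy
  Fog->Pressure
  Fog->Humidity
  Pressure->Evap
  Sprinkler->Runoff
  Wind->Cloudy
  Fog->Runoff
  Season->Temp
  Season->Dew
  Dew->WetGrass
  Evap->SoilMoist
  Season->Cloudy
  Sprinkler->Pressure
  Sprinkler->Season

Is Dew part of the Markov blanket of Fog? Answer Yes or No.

Yes

Dew is a co-parent of Fog: both are parents of WetGrass.
So Dew ∈ MB(Fog).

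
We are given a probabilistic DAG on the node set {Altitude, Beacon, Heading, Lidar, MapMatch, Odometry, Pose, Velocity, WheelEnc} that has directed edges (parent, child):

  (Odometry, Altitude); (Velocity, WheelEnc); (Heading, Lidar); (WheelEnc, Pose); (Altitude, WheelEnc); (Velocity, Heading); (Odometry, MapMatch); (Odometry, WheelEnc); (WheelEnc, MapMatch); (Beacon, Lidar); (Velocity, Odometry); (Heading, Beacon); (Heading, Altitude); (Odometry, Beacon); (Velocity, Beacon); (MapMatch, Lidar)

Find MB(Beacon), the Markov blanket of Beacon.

{Heading, Lidar, MapMatch, Odometry, Velocity}

Beacon's parents: Heading, Odometry, Velocity.
Beacon's children: Lidar.
Co-parents of Beacon (other parents of its children):
  Lidar: Heading, MapMatch
Taking the union gives {Heading, Lidar, MapMatch, Odometry, Velocity}.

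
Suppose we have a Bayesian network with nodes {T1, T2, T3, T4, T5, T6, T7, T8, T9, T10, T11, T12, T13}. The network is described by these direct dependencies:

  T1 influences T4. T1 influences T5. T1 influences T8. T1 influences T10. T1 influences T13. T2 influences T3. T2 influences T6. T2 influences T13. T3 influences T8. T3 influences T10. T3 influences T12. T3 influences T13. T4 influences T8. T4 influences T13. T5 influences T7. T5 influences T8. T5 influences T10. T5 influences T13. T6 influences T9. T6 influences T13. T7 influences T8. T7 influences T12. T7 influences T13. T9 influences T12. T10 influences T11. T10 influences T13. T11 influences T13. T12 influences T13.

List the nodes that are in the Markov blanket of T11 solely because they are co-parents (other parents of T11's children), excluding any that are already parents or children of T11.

Children of T11: T13.
  parents(T13) \ {T11} = {T1, T2, T3, T4, T5, T6, T7, T10, T12}.
Excluding nodes already adjacent to T11 (T10, T13), the co-parent-only contribution is {T1, T2, T3, T4, T5, T6, T7, T12}.

{T1, T2, T3, T4, T5, T6, T7, T12}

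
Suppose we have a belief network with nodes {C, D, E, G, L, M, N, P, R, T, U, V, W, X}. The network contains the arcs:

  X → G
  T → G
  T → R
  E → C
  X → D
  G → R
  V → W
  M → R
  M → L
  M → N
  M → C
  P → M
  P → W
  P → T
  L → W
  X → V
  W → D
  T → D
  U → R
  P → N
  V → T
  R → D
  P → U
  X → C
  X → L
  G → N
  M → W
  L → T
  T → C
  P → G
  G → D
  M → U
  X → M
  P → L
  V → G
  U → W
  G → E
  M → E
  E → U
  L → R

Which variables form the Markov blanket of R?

{D, G, L, M, T, U, W, X}

Pa(R) = {G, L, M, T, U}.
R has child D.
Co-parents of R (other parents of its children):
  D also has parents G, T, W, X.
MB(R) = {D, G, L, M, T, U, W, X}.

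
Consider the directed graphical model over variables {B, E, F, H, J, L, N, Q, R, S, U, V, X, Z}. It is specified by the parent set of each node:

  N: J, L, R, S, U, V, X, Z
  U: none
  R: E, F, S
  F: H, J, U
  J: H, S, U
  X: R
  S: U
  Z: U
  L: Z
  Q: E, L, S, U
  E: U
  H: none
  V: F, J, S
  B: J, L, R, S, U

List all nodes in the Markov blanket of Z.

{J, L, N, R, S, U, V, X}

Recall MB(v) = parents ∪ children ∪ spouses, where spouses are the other parents of v's children.
Z has parent U.
Ch(Z) = {L, N}.
Parents of each child, excluding Z:
  L: no additional parents.
  N also has parents J, L, R, S, U, V, X.
Union: {U} ∪ {L, N} ∪ {J, L, R, S, U, V, X} = {J, L, N, R, S, U, V, X}.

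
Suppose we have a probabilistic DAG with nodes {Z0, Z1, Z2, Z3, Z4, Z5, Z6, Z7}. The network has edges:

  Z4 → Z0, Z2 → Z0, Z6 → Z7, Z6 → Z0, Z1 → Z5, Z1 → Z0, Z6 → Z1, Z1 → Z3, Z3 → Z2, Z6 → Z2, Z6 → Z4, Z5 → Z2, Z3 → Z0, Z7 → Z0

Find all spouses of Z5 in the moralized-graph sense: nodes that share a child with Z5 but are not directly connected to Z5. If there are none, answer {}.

Children of Z5: Z2.
  Z2: Z3, Z6
Excluding nodes already adjacent to Z5 (Z1, Z2), the co-parent-only contribution is {Z3, Z6}.

{Z3, Z6}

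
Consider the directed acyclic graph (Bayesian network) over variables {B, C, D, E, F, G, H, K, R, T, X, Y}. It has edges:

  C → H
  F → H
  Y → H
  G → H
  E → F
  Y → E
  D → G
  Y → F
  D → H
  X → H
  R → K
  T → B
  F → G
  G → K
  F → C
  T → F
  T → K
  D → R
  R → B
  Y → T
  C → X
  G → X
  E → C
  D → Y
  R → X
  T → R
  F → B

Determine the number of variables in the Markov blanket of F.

The Markov blanket of a node is its parents, its children, and the other parents of its children.
Pa(F) = {E, T, Y}.
Ch(F) = {B, C, G, H}.
For each child, the remaining parents (spouses of F):
  C: E
  B: R, T
  G: D
  H: C, D, G, X, Y
MB(F) = {B, C, D, E, G, H, R, T, X, Y}, which has 10 nodes.

10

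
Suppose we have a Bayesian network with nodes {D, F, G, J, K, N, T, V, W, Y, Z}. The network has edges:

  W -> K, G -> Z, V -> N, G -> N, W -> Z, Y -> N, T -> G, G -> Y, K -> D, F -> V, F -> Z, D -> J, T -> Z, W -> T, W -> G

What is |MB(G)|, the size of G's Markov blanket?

A node's Markov blanket = Pa ∪ Ch ∪ (parents of Ch other than the node itself).
G's parents: T, W.
Children of G: N, Y, Z.
For each child, the remaining parents (spouses of G):
  parents(Z) \ {G} = {F, T, W}.
  Y has no other parent.
  N's other parents are V, Y.
MB(G) = {F, N, T, V, W, Y, Z}, which has 7 nodes.

7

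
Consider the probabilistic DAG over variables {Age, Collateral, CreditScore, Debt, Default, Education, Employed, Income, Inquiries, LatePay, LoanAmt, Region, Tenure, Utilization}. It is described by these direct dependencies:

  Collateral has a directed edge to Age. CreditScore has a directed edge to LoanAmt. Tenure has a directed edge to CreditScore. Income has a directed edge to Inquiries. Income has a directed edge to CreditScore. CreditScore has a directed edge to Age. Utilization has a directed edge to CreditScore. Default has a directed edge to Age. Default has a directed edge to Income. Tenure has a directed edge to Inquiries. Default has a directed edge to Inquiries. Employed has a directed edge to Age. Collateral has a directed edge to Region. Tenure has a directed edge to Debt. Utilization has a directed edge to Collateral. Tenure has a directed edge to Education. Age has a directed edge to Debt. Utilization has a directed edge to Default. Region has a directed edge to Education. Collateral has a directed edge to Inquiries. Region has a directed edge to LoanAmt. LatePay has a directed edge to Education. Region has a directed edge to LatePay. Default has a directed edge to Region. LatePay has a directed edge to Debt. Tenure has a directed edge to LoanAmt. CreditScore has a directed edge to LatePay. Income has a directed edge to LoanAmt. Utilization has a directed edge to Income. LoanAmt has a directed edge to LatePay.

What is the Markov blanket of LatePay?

{Age, CreditScore, Debt, Education, LoanAmt, Region, Tenure}

A node's Markov blanket = Pa ∪ Ch ∪ (parents of Ch other than the node itself).
Parents of LatePay: CreditScore, LoanAmt, Region.
Ch(LatePay) = {Debt, Education}.
For each child, the remaining parents (spouses of LatePay):
  parents(Debt) \ {LatePay} = {Age, Tenure}.
  Education also has parents Region, Tenure.
Taking the union gives {Age, CreditScore, Debt, Education, LoanAmt, Region, Tenure}.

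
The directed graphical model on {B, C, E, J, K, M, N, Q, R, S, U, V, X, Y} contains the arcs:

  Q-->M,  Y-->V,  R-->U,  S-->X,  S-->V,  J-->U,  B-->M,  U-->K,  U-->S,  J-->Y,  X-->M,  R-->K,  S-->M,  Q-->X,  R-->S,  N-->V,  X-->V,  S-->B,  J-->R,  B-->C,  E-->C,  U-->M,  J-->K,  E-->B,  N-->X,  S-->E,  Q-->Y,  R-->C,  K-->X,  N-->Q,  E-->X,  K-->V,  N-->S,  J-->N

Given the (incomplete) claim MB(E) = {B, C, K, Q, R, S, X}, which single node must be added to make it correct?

N

E's children: B, C, X.
Parents of E: S.
Co-parents of E (other parents of its children):
  B: S
  C: B, R
  X: K, N, Q, S
MB(E) = {B, C, K, N, Q, R, S, X}.
Comparing with the claimed set, N is missing.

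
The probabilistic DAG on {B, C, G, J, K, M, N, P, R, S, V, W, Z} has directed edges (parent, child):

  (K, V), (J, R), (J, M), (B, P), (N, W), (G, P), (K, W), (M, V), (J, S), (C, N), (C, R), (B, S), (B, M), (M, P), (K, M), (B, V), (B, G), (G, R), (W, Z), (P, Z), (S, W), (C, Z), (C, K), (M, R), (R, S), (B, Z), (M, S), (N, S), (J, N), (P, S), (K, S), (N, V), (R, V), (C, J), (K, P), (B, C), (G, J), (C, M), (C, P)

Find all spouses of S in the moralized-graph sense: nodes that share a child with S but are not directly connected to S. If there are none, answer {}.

Children of S: W.
  W: K, N
Excluding nodes already adjacent to S (B, J, K, M, N, P, R, W), the co-parent-only contribution is {}.

{}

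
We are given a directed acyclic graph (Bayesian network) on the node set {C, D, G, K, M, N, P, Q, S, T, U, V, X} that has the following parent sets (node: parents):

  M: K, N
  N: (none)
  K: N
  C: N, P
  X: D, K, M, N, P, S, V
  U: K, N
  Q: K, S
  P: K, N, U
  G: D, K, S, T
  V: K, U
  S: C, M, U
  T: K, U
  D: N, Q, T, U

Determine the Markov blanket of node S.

S's parents: C, M, U.
Children of S: G, Q, X.
Parents of each child, excluding S:
  parents(Q) \ {S} = {K}.
  parents(G) \ {S} = {D, K, T}.
  parents(X) \ {S} = {D, K, M, N, P, V}.
Taking the union gives {C, D, G, K, M, N, P, Q, T, U, V, X}.

{C, D, G, K, M, N, P, Q, T, U, V, X}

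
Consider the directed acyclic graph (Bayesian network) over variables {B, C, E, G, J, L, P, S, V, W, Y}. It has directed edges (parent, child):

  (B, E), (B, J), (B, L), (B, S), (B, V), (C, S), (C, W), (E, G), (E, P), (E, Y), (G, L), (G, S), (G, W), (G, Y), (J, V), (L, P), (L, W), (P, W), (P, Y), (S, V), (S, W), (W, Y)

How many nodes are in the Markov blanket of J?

3

By definition, MB(J) is built from J's parents, J's children, and the co-parents of J.
J's parents: B.
J has child V.
Parents of each child, excluding J:
  V: B, S
MB(J) = {B, S, V}, which has 3 nodes.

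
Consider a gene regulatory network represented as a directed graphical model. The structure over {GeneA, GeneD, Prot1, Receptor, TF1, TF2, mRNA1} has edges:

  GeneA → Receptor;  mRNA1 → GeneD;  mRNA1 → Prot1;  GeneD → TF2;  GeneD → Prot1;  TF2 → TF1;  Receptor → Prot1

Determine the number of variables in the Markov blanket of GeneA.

The Markov blanket of a node is its parents, its children, and the other parents of its children.
Parents of GeneA: none.
GeneA has child Receptor.
Co-parents of GeneA (other parents of its children):
  Receptor: —
MB(GeneA) = {Receptor}, which has 1 node.

1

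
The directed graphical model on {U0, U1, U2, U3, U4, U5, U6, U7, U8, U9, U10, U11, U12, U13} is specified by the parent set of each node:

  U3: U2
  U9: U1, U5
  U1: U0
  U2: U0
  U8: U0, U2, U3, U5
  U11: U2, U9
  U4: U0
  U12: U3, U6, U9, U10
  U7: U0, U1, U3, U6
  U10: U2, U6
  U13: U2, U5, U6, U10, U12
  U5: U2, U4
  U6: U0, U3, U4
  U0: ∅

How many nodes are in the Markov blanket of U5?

Recall MB(v) = parents ∪ children ∪ spouses, where spouses are the other parents of v's children.
Pa(U5) = {U2, U4}.
Children of U5: U8, U9, U13.
Parents of each child, excluding U5:
  U8: U0, U2, U3
  U9: U1
  U13: U2, U6, U10, U12
MB(U5) = {U0, U1, U2, U3, U4, U6, U8, U9, U10, U12, U13}, which has 11 nodes.

11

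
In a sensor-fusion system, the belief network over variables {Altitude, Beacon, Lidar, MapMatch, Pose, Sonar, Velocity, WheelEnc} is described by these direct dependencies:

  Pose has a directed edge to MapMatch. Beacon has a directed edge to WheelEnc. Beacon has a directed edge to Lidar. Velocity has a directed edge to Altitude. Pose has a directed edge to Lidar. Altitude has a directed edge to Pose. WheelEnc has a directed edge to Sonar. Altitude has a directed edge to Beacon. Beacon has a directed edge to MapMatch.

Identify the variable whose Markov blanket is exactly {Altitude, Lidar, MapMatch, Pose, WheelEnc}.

The target node must have every member of {Altitude, Lidar, MapMatch, Pose, WheelEnc} as a parent, child, or co-parent, and no others.
Parents of Beacon: Altitude; children: Lidar, MapMatch, WheelEnc; co-parents: Pose.
These exactly cover the given set, so the node is Beacon.

Beacon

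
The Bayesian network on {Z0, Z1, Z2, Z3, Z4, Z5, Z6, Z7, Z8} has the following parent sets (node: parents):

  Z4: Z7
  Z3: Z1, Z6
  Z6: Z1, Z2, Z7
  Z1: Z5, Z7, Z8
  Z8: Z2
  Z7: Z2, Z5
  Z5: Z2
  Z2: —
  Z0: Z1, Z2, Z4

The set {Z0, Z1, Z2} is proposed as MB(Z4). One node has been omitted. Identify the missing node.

Z4's children: Z0.
Pa(Z4) = {Z7}.
Other parents of Z4's children:
  Z0: Z1, Z2
MB(Z4) = {Z0, Z1, Z2, Z7}.
Comparing with the claimed set, Z7 is missing.

Z7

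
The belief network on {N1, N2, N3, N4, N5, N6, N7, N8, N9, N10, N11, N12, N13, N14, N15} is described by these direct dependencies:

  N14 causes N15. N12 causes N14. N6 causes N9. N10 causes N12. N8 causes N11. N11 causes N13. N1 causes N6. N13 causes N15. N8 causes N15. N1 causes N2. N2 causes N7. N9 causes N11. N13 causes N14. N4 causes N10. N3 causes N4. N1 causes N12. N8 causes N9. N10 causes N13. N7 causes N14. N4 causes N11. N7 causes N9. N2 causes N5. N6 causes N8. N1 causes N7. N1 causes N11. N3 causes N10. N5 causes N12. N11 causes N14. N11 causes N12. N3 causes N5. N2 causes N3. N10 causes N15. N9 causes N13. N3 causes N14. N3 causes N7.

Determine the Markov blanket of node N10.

{N1, N3, N4, N5, N8, N9, N11, N12, N13, N14, N15}

A node's Markov blanket = Pa ∪ Ch ∪ (parents of Ch other than the node itself).
N10 has children N12, N13, N15.
N10's parents: N3, N4.
For each child, the remaining parents (spouses of N10):
  N12: N1, N5, N11
  N13: N9, N11
  N15: N8, N13, N14
Union: {N3, N4} ∪ {N12, N13, N15} ∪ {N1, N5, N8, N9, N11, N13, N14} = {N1, N3, N4, N5, N8, N9, N11, N12, N13, N14, N15}.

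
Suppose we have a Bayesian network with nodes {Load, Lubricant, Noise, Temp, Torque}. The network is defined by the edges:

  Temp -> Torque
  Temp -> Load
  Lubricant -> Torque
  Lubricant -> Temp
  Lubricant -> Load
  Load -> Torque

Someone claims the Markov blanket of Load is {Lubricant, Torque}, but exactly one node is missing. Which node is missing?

Load has child Torque.
Parents of Load: Lubricant, Temp.
Parents of each child, excluding Load:
  Torque also has parents Lubricant, Temp.
MB(Load) = {Lubricant, Temp, Torque}.
Comparing with the claimed set, Temp is missing.

Temp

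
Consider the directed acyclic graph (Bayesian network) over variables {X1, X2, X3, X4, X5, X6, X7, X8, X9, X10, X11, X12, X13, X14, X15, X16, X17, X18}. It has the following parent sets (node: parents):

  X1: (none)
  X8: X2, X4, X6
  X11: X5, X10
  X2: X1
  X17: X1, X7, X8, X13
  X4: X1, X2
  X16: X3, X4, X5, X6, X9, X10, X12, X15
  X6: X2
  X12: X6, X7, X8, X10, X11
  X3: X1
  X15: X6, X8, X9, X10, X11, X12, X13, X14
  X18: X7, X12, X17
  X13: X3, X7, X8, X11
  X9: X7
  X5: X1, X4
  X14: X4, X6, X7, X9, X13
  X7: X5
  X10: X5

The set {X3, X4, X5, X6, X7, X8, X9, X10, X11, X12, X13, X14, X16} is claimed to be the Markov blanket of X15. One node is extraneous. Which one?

A node's Markov blanket = Pa ∪ Ch ∪ (parents of Ch other than the node itself).
X15 has child X16.
X15's parents: X6, X8, X9, X10, X11, X12, X13, X14.
Co-parents of X15 (other parents of its children):
  parents(X16) \ {X15} = {X3, X4, X5, X6, X9, X10, X12}.
MB(X15) = {X3, X4, X5, X6, X8, X9, X10, X11, X12, X13, X14, X16}.
X7 is neither a parent, child, nor co-parent of X15, so it does not belong.

X7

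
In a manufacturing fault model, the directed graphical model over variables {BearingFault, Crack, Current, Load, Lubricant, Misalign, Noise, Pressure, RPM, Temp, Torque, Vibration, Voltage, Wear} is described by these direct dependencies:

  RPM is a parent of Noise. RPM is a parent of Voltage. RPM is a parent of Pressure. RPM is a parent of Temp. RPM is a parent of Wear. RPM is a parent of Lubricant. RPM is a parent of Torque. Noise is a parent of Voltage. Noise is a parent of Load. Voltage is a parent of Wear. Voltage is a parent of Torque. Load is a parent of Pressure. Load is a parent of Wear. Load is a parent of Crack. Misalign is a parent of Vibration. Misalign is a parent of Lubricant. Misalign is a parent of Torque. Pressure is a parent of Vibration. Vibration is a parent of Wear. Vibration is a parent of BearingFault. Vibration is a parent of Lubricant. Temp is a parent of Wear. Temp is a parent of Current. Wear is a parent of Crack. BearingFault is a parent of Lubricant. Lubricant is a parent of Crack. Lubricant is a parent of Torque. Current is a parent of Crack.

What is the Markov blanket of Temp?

A node's Markov blanket = Pa ∪ Ch ∪ (parents of Ch other than the node itself).
Pa(Temp) = {RPM}.
Children of Temp: Current, Wear.
Parents of each child, excluding Temp:
  Wear: Load, RPM, Vibration, Voltage
  Current: —
Union: {RPM} ∪ {Current, Wear} ∪ {Load, RPM, Vibration, Voltage} = {Current, Load, RPM, Vibration, Voltage, Wear}.

{Current, Load, RPM, Vibration, Voltage, Wear}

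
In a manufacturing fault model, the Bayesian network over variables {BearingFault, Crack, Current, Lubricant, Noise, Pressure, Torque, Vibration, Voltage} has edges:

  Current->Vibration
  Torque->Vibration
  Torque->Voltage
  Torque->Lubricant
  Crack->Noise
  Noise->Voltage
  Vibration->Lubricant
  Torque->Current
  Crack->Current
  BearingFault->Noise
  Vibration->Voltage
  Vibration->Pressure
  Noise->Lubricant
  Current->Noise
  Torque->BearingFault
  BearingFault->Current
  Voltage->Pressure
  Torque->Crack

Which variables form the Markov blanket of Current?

{BearingFault, Crack, Noise, Torque, Vibration}

Current's children: Noise, Vibration.
Current has parents BearingFault, Crack, Torque.
Other parents of Current's children:
  Vibration: Torque
  Noise: BearingFault, Crack
Taking the union gives {BearingFault, Crack, Noise, Torque, Vibration}.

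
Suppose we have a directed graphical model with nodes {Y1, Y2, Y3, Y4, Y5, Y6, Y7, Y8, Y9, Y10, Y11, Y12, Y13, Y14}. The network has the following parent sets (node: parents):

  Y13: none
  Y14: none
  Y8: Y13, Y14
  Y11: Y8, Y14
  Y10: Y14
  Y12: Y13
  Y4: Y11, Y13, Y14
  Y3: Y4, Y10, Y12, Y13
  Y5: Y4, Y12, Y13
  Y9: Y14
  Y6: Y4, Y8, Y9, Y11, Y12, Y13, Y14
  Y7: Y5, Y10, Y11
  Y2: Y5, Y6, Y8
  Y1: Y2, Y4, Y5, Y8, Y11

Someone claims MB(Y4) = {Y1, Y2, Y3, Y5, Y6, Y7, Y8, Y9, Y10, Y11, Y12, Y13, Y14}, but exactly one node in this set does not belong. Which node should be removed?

Y7

Recall MB(v) = parents ∪ children ∪ spouses, where spouses are the other parents of v's children.
Y4 has parents Y11, Y13, Y14.
Y4's children: Y1, Y3, Y5, Y6.
Co-parents of Y4 (other parents of its children):
  Y3 also has parents Y10, Y12, Y13.
  parents(Y5) \ {Y4} = {Y12, Y13}.
  parents(Y6) \ {Y4} = {Y8, Y9, Y11, Y12, Y13, Y14}.
  parents(Y1) \ {Y4} = {Y2, Y5, Y8, Y11}.
MB(Y4) = {Y1, Y2, Y3, Y5, Y6, Y8, Y9, Y10, Y11, Y12, Y13, Y14}.
Y7 is neither a parent, child, nor co-parent of Y4, so it does not belong.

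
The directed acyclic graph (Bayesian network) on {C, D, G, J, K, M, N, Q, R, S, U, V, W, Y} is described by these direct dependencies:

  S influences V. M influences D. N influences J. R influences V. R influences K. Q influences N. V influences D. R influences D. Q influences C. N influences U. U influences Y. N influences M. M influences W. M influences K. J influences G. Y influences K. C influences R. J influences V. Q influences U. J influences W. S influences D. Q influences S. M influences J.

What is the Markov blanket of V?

{D, J, M, R, S}

Recall MB(v) = parents ∪ children ∪ spouses, where spouses are the other parents of v's children.
Children of V: D.
V has parents J, R, S.
Co-parents of V (other parents of its children):
  D: M, R, S
Taking the union gives {D, J, M, R, S}.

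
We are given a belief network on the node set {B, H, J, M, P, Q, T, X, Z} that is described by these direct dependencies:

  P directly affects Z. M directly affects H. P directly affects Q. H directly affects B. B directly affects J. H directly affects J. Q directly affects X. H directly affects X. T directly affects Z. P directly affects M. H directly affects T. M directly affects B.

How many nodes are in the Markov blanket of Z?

Ch(Z) = {}.
Z has parents P, T.
Z has no children, so there are no co-parents.
MB(Z) = {P, T}, which has 2 nodes.

2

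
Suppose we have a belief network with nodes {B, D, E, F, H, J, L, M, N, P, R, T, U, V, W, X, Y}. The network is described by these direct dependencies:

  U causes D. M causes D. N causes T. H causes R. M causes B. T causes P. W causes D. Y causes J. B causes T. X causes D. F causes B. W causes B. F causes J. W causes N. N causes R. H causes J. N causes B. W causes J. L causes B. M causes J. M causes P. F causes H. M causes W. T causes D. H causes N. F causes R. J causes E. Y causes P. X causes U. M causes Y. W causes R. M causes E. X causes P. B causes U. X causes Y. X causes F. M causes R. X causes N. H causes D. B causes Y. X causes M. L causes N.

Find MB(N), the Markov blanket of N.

{B, F, H, L, M, R, T, W, X}

N's children: B, R, T.
N has parents H, L, W, X.
Other parents of N's children:
  B's other parents are F, L, M, W.
  R also has parents F, H, M, W.
  parents(T) \ {N} = {B}.
Taking the union gives {B, F, H, L, M, R, T, W, X}.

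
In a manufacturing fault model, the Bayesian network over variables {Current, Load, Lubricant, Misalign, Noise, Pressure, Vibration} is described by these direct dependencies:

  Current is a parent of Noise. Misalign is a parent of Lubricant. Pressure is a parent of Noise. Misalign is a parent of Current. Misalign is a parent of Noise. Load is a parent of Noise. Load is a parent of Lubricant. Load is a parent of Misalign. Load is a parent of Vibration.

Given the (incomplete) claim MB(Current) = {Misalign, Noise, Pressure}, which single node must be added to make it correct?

Recall MB(v) = parents ∪ children ∪ spouses, where spouses are the other parents of v's children.
Children of Current: Noise.
Parents of Current: Misalign.
Parents of each child, excluding Current:
  Noise also has parents Load, Misalign, Pressure.
MB(Current) = {Load, Misalign, Noise, Pressure}.
Comparing with the claimed set, Load is missing.

Load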